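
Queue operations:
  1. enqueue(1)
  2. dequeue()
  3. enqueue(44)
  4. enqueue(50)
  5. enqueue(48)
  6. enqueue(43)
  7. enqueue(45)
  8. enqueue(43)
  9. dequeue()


enqueue(1) -> [1]
dequeue()->1, []
enqueue(44) -> [44]
enqueue(50) -> [44, 50]
enqueue(48) -> [44, 50, 48]
enqueue(43) -> [44, 50, 48, 43]
enqueue(45) -> [44, 50, 48, 43, 45]
enqueue(43) -> [44, 50, 48, 43, 45, 43]
dequeue()->44, [50, 48, 43, 45, 43]

Final queue: [50, 48, 43, 45, 43]


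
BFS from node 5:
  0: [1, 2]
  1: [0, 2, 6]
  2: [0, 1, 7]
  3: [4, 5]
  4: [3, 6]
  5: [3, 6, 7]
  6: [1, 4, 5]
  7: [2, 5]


Visit 5, enqueue [3, 6, 7]
Visit 3, enqueue [4]
Visit 6, enqueue [1]
Visit 7, enqueue [2]
Visit 4, enqueue []
Visit 1, enqueue [0]
Visit 2, enqueue []
Visit 0, enqueue []

BFS order: [5, 3, 6, 7, 4, 1, 2, 0]


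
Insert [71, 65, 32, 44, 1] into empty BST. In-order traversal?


Insert 71: root
Insert 65: L from 71
Insert 32: L from 71 -> L from 65
Insert 44: L from 71 -> L from 65 -> R from 32
Insert 1: L from 71 -> L from 65 -> L from 32

In-order: [1, 32, 44, 65, 71]


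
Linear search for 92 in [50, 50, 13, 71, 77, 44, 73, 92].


i=0: 50!=92
i=1: 50!=92
i=2: 13!=92
i=3: 71!=92
i=4: 77!=92
i=5: 44!=92
i=6: 73!=92
i=7: 92==92 found!

Found at 7, 8 comps


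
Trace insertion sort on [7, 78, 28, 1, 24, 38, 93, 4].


Initial: [7, 78, 28, 1, 24, 38, 93, 4]
Insert 78: [7, 78, 28, 1, 24, 38, 93, 4]
Insert 28: [7, 28, 78, 1, 24, 38, 93, 4]
Insert 1: [1, 7, 28, 78, 24, 38, 93, 4]
Insert 24: [1, 7, 24, 28, 78, 38, 93, 4]
Insert 38: [1, 7, 24, 28, 38, 78, 93, 4]
Insert 93: [1, 7, 24, 28, 38, 78, 93, 4]
Insert 4: [1, 4, 7, 24, 28, 38, 78, 93]

Sorted: [1, 4, 7, 24, 28, 38, 78, 93]


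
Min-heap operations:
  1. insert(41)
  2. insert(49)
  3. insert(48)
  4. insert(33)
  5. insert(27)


insert(41) -> [41]
insert(49) -> [41, 49]
insert(48) -> [41, 49, 48]
insert(33) -> [33, 41, 48, 49]
insert(27) -> [27, 33, 48, 49, 41]

Final heap: [27, 33, 48, 49, 41]


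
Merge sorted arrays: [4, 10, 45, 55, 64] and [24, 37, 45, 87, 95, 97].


Take 4 from A
Take 10 from A
Take 24 from B
Take 37 from B
Take 45 from A
Take 45 from B
Take 55 from A
Take 64 from A

Merged: [4, 10, 24, 37, 45, 45, 55, 64, 87, 95, 97]


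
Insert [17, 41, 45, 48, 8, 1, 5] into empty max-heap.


Insert 17: [17]
Insert 41: [41, 17]
Insert 45: [45, 17, 41]
Insert 48: [48, 45, 41, 17]
Insert 8: [48, 45, 41, 17, 8]
Insert 1: [48, 45, 41, 17, 8, 1]
Insert 5: [48, 45, 41, 17, 8, 1, 5]

Final heap: [48, 45, 41, 17, 8, 1, 5]


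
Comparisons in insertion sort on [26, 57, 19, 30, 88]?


Algorithm: insertion sort
Input: [26, 57, 19, 30, 88]
Sorted: [19, 26, 30, 57, 88]

6


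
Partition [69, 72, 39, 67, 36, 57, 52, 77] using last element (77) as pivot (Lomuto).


Pivot: 77
  69 <= 77: advance i (no swap)
  72 <= 77: advance i (no swap)
  39 <= 77: advance i (no swap)
  67 <= 77: advance i (no swap)
  36 <= 77: advance i (no swap)
  57 <= 77: advance i (no swap)
  52 <= 77: advance i (no swap)
Place pivot at 7: [69, 72, 39, 67, 36, 57, 52, 77]

Partitioned: [69, 72, 39, 67, 36, 57, 52, 77]


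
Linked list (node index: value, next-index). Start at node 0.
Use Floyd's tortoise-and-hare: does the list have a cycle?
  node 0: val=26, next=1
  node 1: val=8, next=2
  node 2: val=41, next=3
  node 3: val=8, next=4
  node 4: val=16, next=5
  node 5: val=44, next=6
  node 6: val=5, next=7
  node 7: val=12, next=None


Floyd's tortoise (slow, +1) and hare (fast, +2):
  init: slow=0, fast=0
  step 1: slow=1, fast=2
  step 2: slow=2, fast=4
  step 3: slow=3, fast=6
  step 4: fast 6->7->None, no cycle

Cycle: no


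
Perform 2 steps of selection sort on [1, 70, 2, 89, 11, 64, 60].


Initial: [1, 70, 2, 89, 11, 64, 60]
Step 1: min=1 at 0
  Swap: [1, 70, 2, 89, 11, 64, 60]
Step 2: min=2 at 2
  Swap: [1, 2, 70, 89, 11, 64, 60]

After 2 steps: [1, 2, 70, 89, 11, 64, 60]


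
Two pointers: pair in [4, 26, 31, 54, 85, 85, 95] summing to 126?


lo=0(4)+hi=6(95)=99
lo=1(26)+hi=6(95)=121
lo=2(31)+hi=6(95)=126

Yes: 31+95=126


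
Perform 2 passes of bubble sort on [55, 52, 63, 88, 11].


Initial: [55, 52, 63, 88, 11]
Pass 1: [52, 55, 63, 11, 88] (2 swaps)
Pass 2: [52, 55, 11, 63, 88] (1 swaps)

After 2 passes: [52, 55, 11, 63, 88]


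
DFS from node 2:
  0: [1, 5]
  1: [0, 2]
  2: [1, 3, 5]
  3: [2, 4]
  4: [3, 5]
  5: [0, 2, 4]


Visit 2, push [5, 3, 1]
Visit 1, push [0]
Visit 0, push [5]
Visit 5, push [4]
Visit 4, push [3]
Visit 3, push []

DFS order: [2, 1, 0, 5, 4, 3]


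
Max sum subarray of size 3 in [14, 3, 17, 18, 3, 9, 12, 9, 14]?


[0:3]: 34
[1:4]: 38
[2:5]: 38
[3:6]: 30
[4:7]: 24
[5:8]: 30
[6:9]: 35

Max: 38 at [1:4]


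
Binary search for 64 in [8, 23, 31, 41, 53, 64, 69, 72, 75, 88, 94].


Step 1: lo=0, hi=10, mid=5, val=64

Found at index 5


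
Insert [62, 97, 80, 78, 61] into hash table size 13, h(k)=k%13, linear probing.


Insert 62: h=10 -> slot 10
Insert 97: h=6 -> slot 6
Insert 80: h=2 -> slot 2
Insert 78: h=0 -> slot 0
Insert 61: h=9 -> slot 9

Table: [78, None, 80, None, None, None, 97, None, None, 61, 62, None, None]


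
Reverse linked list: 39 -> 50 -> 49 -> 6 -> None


Step 1: curr=39, set curr.next=prev(None) | reversed so far: 39
Step 2: curr=50, set curr.next=prev(39) | reversed so far: 50 -> 39
Step 3: curr=49, set curr.next=prev(50) | reversed so far: 49 -> 50 -> 39
Step 4: curr=6, set curr.next=prev(49) | reversed so far: 6 -> 49 -> 50 -> 39

6 -> 49 -> 50 -> 39 -> None


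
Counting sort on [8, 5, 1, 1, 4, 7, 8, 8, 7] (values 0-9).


Input: [8, 5, 1, 1, 4, 7, 8, 8, 7]
Counts: [0, 2, 0, 0, 1, 1, 0, 2, 3, 0]

Sorted: [1, 1, 4, 5, 7, 7, 8, 8, 8]


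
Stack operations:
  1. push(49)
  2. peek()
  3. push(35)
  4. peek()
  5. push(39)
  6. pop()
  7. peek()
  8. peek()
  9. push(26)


push(49) -> [49]
peek()->49
push(35) -> [49, 35]
peek()->35
push(39) -> [49, 35, 39]
pop()->39, [49, 35]
peek()->35
peek()->35
push(26) -> [49, 35, 26]

Final stack: [49, 35, 26]


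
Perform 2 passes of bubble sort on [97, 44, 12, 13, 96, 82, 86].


Initial: [97, 44, 12, 13, 96, 82, 86]
Pass 1: [44, 12, 13, 96, 82, 86, 97] (6 swaps)
Pass 2: [12, 13, 44, 82, 86, 96, 97] (4 swaps)

After 2 passes: [12, 13, 44, 82, 86, 96, 97]


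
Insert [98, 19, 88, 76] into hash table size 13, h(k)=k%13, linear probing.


Insert 98: h=7 -> slot 7
Insert 19: h=6 -> slot 6
Insert 88: h=10 -> slot 10
Insert 76: h=11 -> slot 11

Table: [None, None, None, None, None, None, 19, 98, None, None, 88, 76, None]


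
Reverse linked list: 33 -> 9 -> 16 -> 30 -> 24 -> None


Step 1: curr=33, set curr.next=prev(None) | reversed so far: 33
Step 2: curr=9, set curr.next=prev(33) | reversed so far: 9 -> 33
Step 3: curr=16, set curr.next=prev(9) | reversed so far: 16 -> 9 -> 33
Step 4: curr=30, set curr.next=prev(16) | reversed so far: 30 -> 16 -> 9 -> 33
Step 5: curr=24, set curr.next=prev(30) | reversed so far: 24 -> 30 -> 16 -> 9 -> 33

24 -> 30 -> 16 -> 9 -> 33 -> None


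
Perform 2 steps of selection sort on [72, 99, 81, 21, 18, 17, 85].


Initial: [72, 99, 81, 21, 18, 17, 85]
Step 1: min=17 at 5
  Swap: [17, 99, 81, 21, 18, 72, 85]
Step 2: min=18 at 4
  Swap: [17, 18, 81, 21, 99, 72, 85]

After 2 steps: [17, 18, 81, 21, 99, 72, 85]


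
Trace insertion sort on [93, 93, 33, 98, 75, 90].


Initial: [93, 93, 33, 98, 75, 90]
Insert 93: [93, 93, 33, 98, 75, 90]
Insert 33: [33, 93, 93, 98, 75, 90]
Insert 98: [33, 93, 93, 98, 75, 90]
Insert 75: [33, 75, 93, 93, 98, 90]
Insert 90: [33, 75, 90, 93, 93, 98]

Sorted: [33, 75, 90, 93, 93, 98]


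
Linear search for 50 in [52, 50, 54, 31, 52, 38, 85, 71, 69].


i=0: 52!=50
i=1: 50==50 found!

Found at 1, 2 comps


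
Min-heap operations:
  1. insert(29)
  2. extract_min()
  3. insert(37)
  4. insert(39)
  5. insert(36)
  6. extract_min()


insert(29) -> [29]
extract_min()->29, []
insert(37) -> [37]
insert(39) -> [37, 39]
insert(36) -> [36, 39, 37]
extract_min()->36, [37, 39]

Final heap: [37, 39]


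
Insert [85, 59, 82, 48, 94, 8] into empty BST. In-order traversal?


Insert 85: root
Insert 59: L from 85
Insert 82: L from 85 -> R from 59
Insert 48: L from 85 -> L from 59
Insert 94: R from 85
Insert 8: L from 85 -> L from 59 -> L from 48

In-order: [8, 48, 59, 82, 85, 94]


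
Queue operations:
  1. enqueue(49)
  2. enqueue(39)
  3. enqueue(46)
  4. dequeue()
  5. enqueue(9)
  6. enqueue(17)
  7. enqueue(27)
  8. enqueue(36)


enqueue(49) -> [49]
enqueue(39) -> [49, 39]
enqueue(46) -> [49, 39, 46]
dequeue()->49, [39, 46]
enqueue(9) -> [39, 46, 9]
enqueue(17) -> [39, 46, 9, 17]
enqueue(27) -> [39, 46, 9, 17, 27]
enqueue(36) -> [39, 46, 9, 17, 27, 36]

Final queue: [39, 46, 9, 17, 27, 36]


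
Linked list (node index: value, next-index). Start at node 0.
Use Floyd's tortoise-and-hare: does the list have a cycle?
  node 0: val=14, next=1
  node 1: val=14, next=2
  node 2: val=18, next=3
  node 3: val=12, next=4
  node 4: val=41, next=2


Floyd's tortoise (slow, +1) and hare (fast, +2):
  init: slow=0, fast=0
  step 1: slow=1, fast=2
  step 2: slow=2, fast=4
  step 3: slow=3, fast=3
  slow == fast at node 3: cycle detected

Cycle: yes


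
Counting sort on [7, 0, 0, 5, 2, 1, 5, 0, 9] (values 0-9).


Input: [7, 0, 0, 5, 2, 1, 5, 0, 9]
Counts: [3, 1, 1, 0, 0, 2, 0, 1, 0, 1]

Sorted: [0, 0, 0, 1, 2, 5, 5, 7, 9]


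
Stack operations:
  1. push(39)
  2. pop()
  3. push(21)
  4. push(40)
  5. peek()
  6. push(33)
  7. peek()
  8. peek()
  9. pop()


push(39) -> [39]
pop()->39, []
push(21) -> [21]
push(40) -> [21, 40]
peek()->40
push(33) -> [21, 40, 33]
peek()->33
peek()->33
pop()->33, [21, 40]

Final stack: [21, 40]


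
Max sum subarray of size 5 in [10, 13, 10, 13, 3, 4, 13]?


[0:5]: 49
[1:6]: 43
[2:7]: 43

Max: 49 at [0:5]


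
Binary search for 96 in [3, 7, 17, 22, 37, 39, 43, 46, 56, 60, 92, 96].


Step 1: lo=0, hi=11, mid=5, val=39
Step 2: lo=6, hi=11, mid=8, val=56
Step 3: lo=9, hi=11, mid=10, val=92
Step 4: lo=11, hi=11, mid=11, val=96

Found at index 11


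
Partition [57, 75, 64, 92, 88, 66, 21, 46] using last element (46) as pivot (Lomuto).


Pivot: 46
  21 <= 46: swap -> [21, 75, 64, 92, 88, 66, 57, 46]
Place pivot at 1: [21, 46, 64, 92, 88, 66, 57, 75]

Partitioned: [21, 46, 64, 92, 88, 66, 57, 75]


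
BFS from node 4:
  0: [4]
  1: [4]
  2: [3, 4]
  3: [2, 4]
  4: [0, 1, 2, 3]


Visit 4, enqueue [0, 1, 2, 3]
Visit 0, enqueue []
Visit 1, enqueue []
Visit 2, enqueue []
Visit 3, enqueue []

BFS order: [4, 0, 1, 2, 3]


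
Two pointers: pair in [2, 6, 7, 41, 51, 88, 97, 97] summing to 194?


lo=0(2)+hi=7(97)=99
lo=1(6)+hi=7(97)=103
lo=2(7)+hi=7(97)=104
lo=3(41)+hi=7(97)=138
lo=4(51)+hi=7(97)=148
lo=5(88)+hi=7(97)=185
lo=6(97)+hi=7(97)=194

Yes: 97+97=194


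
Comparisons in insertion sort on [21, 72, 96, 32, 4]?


Algorithm: insertion sort
Input: [21, 72, 96, 32, 4]
Sorted: [4, 21, 32, 72, 96]

9


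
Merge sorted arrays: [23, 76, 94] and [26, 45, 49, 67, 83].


Take 23 from A
Take 26 from B
Take 45 from B
Take 49 from B
Take 67 from B
Take 76 from A
Take 83 from B

Merged: [23, 26, 45, 49, 67, 76, 83, 94]


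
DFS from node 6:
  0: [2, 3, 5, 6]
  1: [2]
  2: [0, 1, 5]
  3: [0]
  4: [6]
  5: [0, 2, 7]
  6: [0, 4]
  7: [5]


Visit 6, push [4, 0]
Visit 0, push [5, 3, 2]
Visit 2, push [5, 1]
Visit 1, push []
Visit 5, push [7]
Visit 7, push []
Visit 3, push []
Visit 4, push []

DFS order: [6, 0, 2, 1, 5, 7, 3, 4]


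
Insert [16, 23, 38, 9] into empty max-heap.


Insert 16: [16]
Insert 23: [23, 16]
Insert 38: [38, 16, 23]
Insert 9: [38, 16, 23, 9]

Final heap: [38, 16, 23, 9]


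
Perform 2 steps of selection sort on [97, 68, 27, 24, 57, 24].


Initial: [97, 68, 27, 24, 57, 24]
Step 1: min=24 at 3
  Swap: [24, 68, 27, 97, 57, 24]
Step 2: min=24 at 5
  Swap: [24, 24, 27, 97, 57, 68]

After 2 steps: [24, 24, 27, 97, 57, 68]


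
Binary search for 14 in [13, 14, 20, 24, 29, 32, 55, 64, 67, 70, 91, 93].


Step 1: lo=0, hi=11, mid=5, val=32
Step 2: lo=0, hi=4, mid=2, val=20
Step 3: lo=0, hi=1, mid=0, val=13
Step 4: lo=1, hi=1, mid=1, val=14

Found at index 1


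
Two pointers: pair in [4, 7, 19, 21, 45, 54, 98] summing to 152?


lo=0(4)+hi=6(98)=102
lo=1(7)+hi=6(98)=105
lo=2(19)+hi=6(98)=117
lo=3(21)+hi=6(98)=119
lo=4(45)+hi=6(98)=143
lo=5(54)+hi=6(98)=152

Yes: 54+98=152


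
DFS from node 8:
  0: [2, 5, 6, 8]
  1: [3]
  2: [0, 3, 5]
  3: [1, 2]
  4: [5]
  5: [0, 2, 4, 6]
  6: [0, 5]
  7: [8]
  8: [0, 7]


Visit 8, push [7, 0]
Visit 0, push [6, 5, 2]
Visit 2, push [5, 3]
Visit 3, push [1]
Visit 1, push []
Visit 5, push [6, 4]
Visit 4, push []
Visit 6, push []
Visit 7, push []

DFS order: [8, 0, 2, 3, 1, 5, 4, 6, 7]


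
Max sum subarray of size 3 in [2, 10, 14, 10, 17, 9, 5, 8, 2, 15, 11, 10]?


[0:3]: 26
[1:4]: 34
[2:5]: 41
[3:6]: 36
[4:7]: 31
[5:8]: 22
[6:9]: 15
[7:10]: 25
[8:11]: 28
[9:12]: 36

Max: 41 at [2:5]


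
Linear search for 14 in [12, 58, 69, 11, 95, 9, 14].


i=0: 12!=14
i=1: 58!=14
i=2: 69!=14
i=3: 11!=14
i=4: 95!=14
i=5: 9!=14
i=6: 14==14 found!

Found at 6, 7 comps


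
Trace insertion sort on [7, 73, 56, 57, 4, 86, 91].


Initial: [7, 73, 56, 57, 4, 86, 91]
Insert 73: [7, 73, 56, 57, 4, 86, 91]
Insert 56: [7, 56, 73, 57, 4, 86, 91]
Insert 57: [7, 56, 57, 73, 4, 86, 91]
Insert 4: [4, 7, 56, 57, 73, 86, 91]
Insert 86: [4, 7, 56, 57, 73, 86, 91]
Insert 91: [4, 7, 56, 57, 73, 86, 91]

Sorted: [4, 7, 56, 57, 73, 86, 91]


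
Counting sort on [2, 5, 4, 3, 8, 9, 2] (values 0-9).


Input: [2, 5, 4, 3, 8, 9, 2]
Counts: [0, 0, 2, 1, 1, 1, 0, 0, 1, 1]

Sorted: [2, 2, 3, 4, 5, 8, 9]


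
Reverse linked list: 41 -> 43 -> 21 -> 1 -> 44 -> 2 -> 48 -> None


Step 1: curr=41, set curr.next=prev(None) | reversed so far: 41
Step 2: curr=43, set curr.next=prev(41) | reversed so far: 43 -> 41
Step 3: curr=21, set curr.next=prev(43) | reversed so far: 21 -> 43 -> 41
Step 4: curr=1, set curr.next=prev(21) | reversed so far: 1 -> 21 -> 43 -> 41
Step 5: curr=44, set curr.next=prev(1) | reversed so far: 44 -> 1 -> 21 -> 43 -> 41
Step 6: curr=2, set curr.next=prev(44) | reversed so far: 2 -> 44 -> 1 -> 21 -> 43 -> 41
Step 7: curr=48, set curr.next=prev(2) | reversed so far: 48 -> 2 -> 44 -> 1 -> 21 -> 43 -> 41

48 -> 2 -> 44 -> 1 -> 21 -> 43 -> 41 -> None


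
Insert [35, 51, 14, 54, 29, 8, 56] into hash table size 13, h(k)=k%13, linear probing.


Insert 35: h=9 -> slot 9
Insert 51: h=12 -> slot 12
Insert 14: h=1 -> slot 1
Insert 54: h=2 -> slot 2
Insert 29: h=3 -> slot 3
Insert 8: h=8 -> slot 8
Insert 56: h=4 -> slot 4

Table: [None, 14, 54, 29, 56, None, None, None, 8, 35, None, None, 51]


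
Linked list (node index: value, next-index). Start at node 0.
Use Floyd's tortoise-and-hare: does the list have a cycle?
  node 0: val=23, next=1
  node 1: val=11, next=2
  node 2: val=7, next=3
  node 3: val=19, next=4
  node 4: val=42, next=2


Floyd's tortoise (slow, +1) and hare (fast, +2):
  init: slow=0, fast=0
  step 1: slow=1, fast=2
  step 2: slow=2, fast=4
  step 3: slow=3, fast=3
  slow == fast at node 3: cycle detected

Cycle: yes


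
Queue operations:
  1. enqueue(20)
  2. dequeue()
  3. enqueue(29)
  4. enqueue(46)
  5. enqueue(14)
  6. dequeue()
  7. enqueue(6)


enqueue(20) -> [20]
dequeue()->20, []
enqueue(29) -> [29]
enqueue(46) -> [29, 46]
enqueue(14) -> [29, 46, 14]
dequeue()->29, [46, 14]
enqueue(6) -> [46, 14, 6]

Final queue: [46, 14, 6]


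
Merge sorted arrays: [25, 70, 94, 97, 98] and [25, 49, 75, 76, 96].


Take 25 from A
Take 25 from B
Take 49 from B
Take 70 from A
Take 75 from B
Take 76 from B
Take 94 from A
Take 96 from B

Merged: [25, 25, 49, 70, 75, 76, 94, 96, 97, 98]


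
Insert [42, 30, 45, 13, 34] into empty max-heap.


Insert 42: [42]
Insert 30: [42, 30]
Insert 45: [45, 30, 42]
Insert 13: [45, 30, 42, 13]
Insert 34: [45, 34, 42, 13, 30]

Final heap: [45, 34, 42, 13, 30]


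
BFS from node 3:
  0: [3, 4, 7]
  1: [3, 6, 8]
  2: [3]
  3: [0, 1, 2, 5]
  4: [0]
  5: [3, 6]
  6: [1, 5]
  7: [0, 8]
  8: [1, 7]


Visit 3, enqueue [0, 1, 2, 5]
Visit 0, enqueue [4, 7]
Visit 1, enqueue [6, 8]
Visit 2, enqueue []
Visit 5, enqueue []
Visit 4, enqueue []
Visit 7, enqueue []
Visit 6, enqueue []
Visit 8, enqueue []

BFS order: [3, 0, 1, 2, 5, 4, 7, 6, 8]


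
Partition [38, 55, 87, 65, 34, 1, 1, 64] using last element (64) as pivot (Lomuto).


Pivot: 64
  38 <= 64: advance i (no swap)
  55 <= 64: advance i (no swap)
  34 <= 64: swap -> [38, 55, 34, 65, 87, 1, 1, 64]
  1 <= 64: swap -> [38, 55, 34, 1, 87, 65, 1, 64]
  1 <= 64: swap -> [38, 55, 34, 1, 1, 65, 87, 64]
Place pivot at 5: [38, 55, 34, 1, 1, 64, 87, 65]

Partitioned: [38, 55, 34, 1, 1, 64, 87, 65]


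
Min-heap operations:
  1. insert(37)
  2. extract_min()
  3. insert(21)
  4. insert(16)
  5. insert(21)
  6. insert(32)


insert(37) -> [37]
extract_min()->37, []
insert(21) -> [21]
insert(16) -> [16, 21]
insert(21) -> [16, 21, 21]
insert(32) -> [16, 21, 21, 32]

Final heap: [16, 21, 21, 32]


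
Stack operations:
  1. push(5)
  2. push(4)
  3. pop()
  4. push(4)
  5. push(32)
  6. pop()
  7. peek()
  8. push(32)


push(5) -> [5]
push(4) -> [5, 4]
pop()->4, [5]
push(4) -> [5, 4]
push(32) -> [5, 4, 32]
pop()->32, [5, 4]
peek()->4
push(32) -> [5, 4, 32]

Final stack: [5, 4, 32]


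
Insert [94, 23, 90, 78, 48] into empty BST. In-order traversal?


Insert 94: root
Insert 23: L from 94
Insert 90: L from 94 -> R from 23
Insert 78: L from 94 -> R from 23 -> L from 90
Insert 48: L from 94 -> R from 23 -> L from 90 -> L from 78

In-order: [23, 48, 78, 90, 94]


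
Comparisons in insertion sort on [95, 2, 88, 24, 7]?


Algorithm: insertion sort
Input: [95, 2, 88, 24, 7]
Sorted: [2, 7, 24, 88, 95]

10


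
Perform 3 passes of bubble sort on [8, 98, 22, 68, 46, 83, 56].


Initial: [8, 98, 22, 68, 46, 83, 56]
Pass 1: [8, 22, 68, 46, 83, 56, 98] (5 swaps)
Pass 2: [8, 22, 46, 68, 56, 83, 98] (2 swaps)
Pass 3: [8, 22, 46, 56, 68, 83, 98] (1 swaps)

After 3 passes: [8, 22, 46, 56, 68, 83, 98]


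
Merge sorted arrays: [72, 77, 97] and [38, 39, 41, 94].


Take 38 from B
Take 39 from B
Take 41 from B
Take 72 from A
Take 77 from A
Take 94 from B

Merged: [38, 39, 41, 72, 77, 94, 97]


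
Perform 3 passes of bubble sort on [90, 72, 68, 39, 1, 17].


Initial: [90, 72, 68, 39, 1, 17]
Pass 1: [72, 68, 39, 1, 17, 90] (5 swaps)
Pass 2: [68, 39, 1, 17, 72, 90] (4 swaps)
Pass 3: [39, 1, 17, 68, 72, 90] (3 swaps)

After 3 passes: [39, 1, 17, 68, 72, 90]


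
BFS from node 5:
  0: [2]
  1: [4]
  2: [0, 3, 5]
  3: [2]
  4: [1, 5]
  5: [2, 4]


Visit 5, enqueue [2, 4]
Visit 2, enqueue [0, 3]
Visit 4, enqueue [1]
Visit 0, enqueue []
Visit 3, enqueue []
Visit 1, enqueue []

BFS order: [5, 2, 4, 0, 3, 1]


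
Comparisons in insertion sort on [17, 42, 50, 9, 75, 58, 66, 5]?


Algorithm: insertion sort
Input: [17, 42, 50, 9, 75, 58, 66, 5]
Sorted: [5, 9, 17, 42, 50, 58, 66, 75]

17


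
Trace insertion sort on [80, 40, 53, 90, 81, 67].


Initial: [80, 40, 53, 90, 81, 67]
Insert 40: [40, 80, 53, 90, 81, 67]
Insert 53: [40, 53, 80, 90, 81, 67]
Insert 90: [40, 53, 80, 90, 81, 67]
Insert 81: [40, 53, 80, 81, 90, 67]
Insert 67: [40, 53, 67, 80, 81, 90]

Sorted: [40, 53, 67, 80, 81, 90]


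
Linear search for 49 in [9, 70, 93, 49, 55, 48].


i=0: 9!=49
i=1: 70!=49
i=2: 93!=49
i=3: 49==49 found!

Found at 3, 4 comps


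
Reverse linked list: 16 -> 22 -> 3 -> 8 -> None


Step 1: curr=16, set curr.next=prev(None) | reversed so far: 16
Step 2: curr=22, set curr.next=prev(16) | reversed so far: 22 -> 16
Step 3: curr=3, set curr.next=prev(22) | reversed so far: 3 -> 22 -> 16
Step 4: curr=8, set curr.next=prev(3) | reversed so far: 8 -> 3 -> 22 -> 16

8 -> 3 -> 22 -> 16 -> None


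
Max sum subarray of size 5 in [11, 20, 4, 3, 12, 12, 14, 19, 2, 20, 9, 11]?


[0:5]: 50
[1:6]: 51
[2:7]: 45
[3:8]: 60
[4:9]: 59
[5:10]: 67
[6:11]: 64
[7:12]: 61

Max: 67 at [5:10]


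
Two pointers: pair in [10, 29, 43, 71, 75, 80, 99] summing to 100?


lo=0(10)+hi=6(99)=109
lo=0(10)+hi=5(80)=90
lo=1(29)+hi=5(80)=109
lo=1(29)+hi=4(75)=104
lo=1(29)+hi=3(71)=100

Yes: 29+71=100


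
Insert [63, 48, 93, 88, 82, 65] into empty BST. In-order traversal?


Insert 63: root
Insert 48: L from 63
Insert 93: R from 63
Insert 88: R from 63 -> L from 93
Insert 82: R from 63 -> L from 93 -> L from 88
Insert 65: R from 63 -> L from 93 -> L from 88 -> L from 82

In-order: [48, 63, 65, 82, 88, 93]


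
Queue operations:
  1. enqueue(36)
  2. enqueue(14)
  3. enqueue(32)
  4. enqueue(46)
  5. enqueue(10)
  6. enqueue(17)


enqueue(36) -> [36]
enqueue(14) -> [36, 14]
enqueue(32) -> [36, 14, 32]
enqueue(46) -> [36, 14, 32, 46]
enqueue(10) -> [36, 14, 32, 46, 10]
enqueue(17) -> [36, 14, 32, 46, 10, 17]

Final queue: [36, 14, 32, 46, 10, 17]


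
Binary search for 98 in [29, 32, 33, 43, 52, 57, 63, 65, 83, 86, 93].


Step 1: lo=0, hi=10, mid=5, val=57
Step 2: lo=6, hi=10, mid=8, val=83
Step 3: lo=9, hi=10, mid=9, val=86
Step 4: lo=10, hi=10, mid=10, val=93

Not found


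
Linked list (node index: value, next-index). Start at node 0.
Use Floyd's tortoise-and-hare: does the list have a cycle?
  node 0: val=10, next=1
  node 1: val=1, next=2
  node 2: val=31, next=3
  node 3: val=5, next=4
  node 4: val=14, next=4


Floyd's tortoise (slow, +1) and hare (fast, +2):
  init: slow=0, fast=0
  step 1: slow=1, fast=2
  step 2: slow=2, fast=4
  step 3: slow=3, fast=4
  step 4: slow=4, fast=4
  slow == fast at node 4: cycle detected

Cycle: yes


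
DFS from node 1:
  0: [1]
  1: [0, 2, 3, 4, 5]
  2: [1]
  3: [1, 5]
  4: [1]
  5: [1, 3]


Visit 1, push [5, 4, 3, 2, 0]
Visit 0, push []
Visit 2, push []
Visit 3, push [5]
Visit 5, push []
Visit 4, push []

DFS order: [1, 0, 2, 3, 5, 4]


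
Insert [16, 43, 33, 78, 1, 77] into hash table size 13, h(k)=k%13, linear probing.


Insert 16: h=3 -> slot 3
Insert 43: h=4 -> slot 4
Insert 33: h=7 -> slot 7
Insert 78: h=0 -> slot 0
Insert 1: h=1 -> slot 1
Insert 77: h=12 -> slot 12

Table: [78, 1, None, 16, 43, None, None, 33, None, None, None, None, 77]


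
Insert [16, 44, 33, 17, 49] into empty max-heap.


Insert 16: [16]
Insert 44: [44, 16]
Insert 33: [44, 16, 33]
Insert 17: [44, 17, 33, 16]
Insert 49: [49, 44, 33, 16, 17]

Final heap: [49, 44, 33, 16, 17]


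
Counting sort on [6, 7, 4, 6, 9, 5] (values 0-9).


Input: [6, 7, 4, 6, 9, 5]
Counts: [0, 0, 0, 0, 1, 1, 2, 1, 0, 1]

Sorted: [4, 5, 6, 6, 7, 9]


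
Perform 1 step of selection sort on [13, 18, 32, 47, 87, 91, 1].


Initial: [13, 18, 32, 47, 87, 91, 1]
Step 1: min=1 at 6
  Swap: [1, 18, 32, 47, 87, 91, 13]

After 1 step: [1, 18, 32, 47, 87, 91, 13]


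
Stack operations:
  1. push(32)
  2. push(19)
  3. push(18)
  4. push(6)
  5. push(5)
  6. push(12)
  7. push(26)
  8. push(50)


push(32) -> [32]
push(19) -> [32, 19]
push(18) -> [32, 19, 18]
push(6) -> [32, 19, 18, 6]
push(5) -> [32, 19, 18, 6, 5]
push(12) -> [32, 19, 18, 6, 5, 12]
push(26) -> [32, 19, 18, 6, 5, 12, 26]
push(50) -> [32, 19, 18, 6, 5, 12, 26, 50]

Final stack: [32, 19, 18, 6, 5, 12, 26, 50]


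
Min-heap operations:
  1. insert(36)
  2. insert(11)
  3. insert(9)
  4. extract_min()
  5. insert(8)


insert(36) -> [36]
insert(11) -> [11, 36]
insert(9) -> [9, 36, 11]
extract_min()->9, [11, 36]
insert(8) -> [8, 36, 11]

Final heap: [8, 36, 11]


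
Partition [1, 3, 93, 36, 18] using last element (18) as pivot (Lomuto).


Pivot: 18
  1 <= 18: advance i (no swap)
  3 <= 18: advance i (no swap)
Place pivot at 2: [1, 3, 18, 36, 93]

Partitioned: [1, 3, 18, 36, 93]


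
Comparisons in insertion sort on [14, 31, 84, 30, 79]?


Algorithm: insertion sort
Input: [14, 31, 84, 30, 79]
Sorted: [14, 30, 31, 79, 84]

7


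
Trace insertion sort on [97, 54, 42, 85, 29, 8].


Initial: [97, 54, 42, 85, 29, 8]
Insert 54: [54, 97, 42, 85, 29, 8]
Insert 42: [42, 54, 97, 85, 29, 8]
Insert 85: [42, 54, 85, 97, 29, 8]
Insert 29: [29, 42, 54, 85, 97, 8]
Insert 8: [8, 29, 42, 54, 85, 97]

Sorted: [8, 29, 42, 54, 85, 97]


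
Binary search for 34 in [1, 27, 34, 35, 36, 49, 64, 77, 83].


Step 1: lo=0, hi=8, mid=4, val=36
Step 2: lo=0, hi=3, mid=1, val=27
Step 3: lo=2, hi=3, mid=2, val=34

Found at index 2


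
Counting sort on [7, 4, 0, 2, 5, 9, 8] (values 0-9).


Input: [7, 4, 0, 2, 5, 9, 8]
Counts: [1, 0, 1, 0, 1, 1, 0, 1, 1, 1]

Sorted: [0, 2, 4, 5, 7, 8, 9]


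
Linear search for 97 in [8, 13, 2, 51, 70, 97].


i=0: 8!=97
i=1: 13!=97
i=2: 2!=97
i=3: 51!=97
i=4: 70!=97
i=5: 97==97 found!

Found at 5, 6 comps


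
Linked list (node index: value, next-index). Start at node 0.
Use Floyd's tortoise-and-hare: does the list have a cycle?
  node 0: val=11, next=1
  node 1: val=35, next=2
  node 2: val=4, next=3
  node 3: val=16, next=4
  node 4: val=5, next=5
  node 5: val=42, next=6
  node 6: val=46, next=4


Floyd's tortoise (slow, +1) and hare (fast, +2):
  init: slow=0, fast=0
  step 1: slow=1, fast=2
  step 2: slow=2, fast=4
  step 3: slow=3, fast=6
  step 4: slow=4, fast=5
  step 5: slow=5, fast=4
  step 6: slow=6, fast=6
  slow == fast at node 6: cycle detected

Cycle: yes


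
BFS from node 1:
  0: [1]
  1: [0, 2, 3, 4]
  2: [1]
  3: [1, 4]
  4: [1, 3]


Visit 1, enqueue [0, 2, 3, 4]
Visit 0, enqueue []
Visit 2, enqueue []
Visit 3, enqueue []
Visit 4, enqueue []

BFS order: [1, 0, 2, 3, 4]


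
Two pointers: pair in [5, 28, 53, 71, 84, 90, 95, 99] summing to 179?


lo=0(5)+hi=7(99)=104
lo=1(28)+hi=7(99)=127
lo=2(53)+hi=7(99)=152
lo=3(71)+hi=7(99)=170
lo=4(84)+hi=7(99)=183
lo=4(84)+hi=6(95)=179

Yes: 84+95=179


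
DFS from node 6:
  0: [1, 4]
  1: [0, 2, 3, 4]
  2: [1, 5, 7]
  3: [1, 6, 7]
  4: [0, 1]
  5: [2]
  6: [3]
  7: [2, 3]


Visit 6, push [3]
Visit 3, push [7, 1]
Visit 1, push [4, 2, 0]
Visit 0, push [4]
Visit 4, push []
Visit 2, push [7, 5]
Visit 5, push []
Visit 7, push []

DFS order: [6, 3, 1, 0, 4, 2, 5, 7]


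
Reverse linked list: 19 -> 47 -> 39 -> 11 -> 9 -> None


Step 1: curr=19, set curr.next=prev(None) | reversed so far: 19
Step 2: curr=47, set curr.next=prev(19) | reversed so far: 47 -> 19
Step 3: curr=39, set curr.next=prev(47) | reversed so far: 39 -> 47 -> 19
Step 4: curr=11, set curr.next=prev(39) | reversed so far: 11 -> 39 -> 47 -> 19
Step 5: curr=9, set curr.next=prev(11) | reversed so far: 9 -> 11 -> 39 -> 47 -> 19

9 -> 11 -> 39 -> 47 -> 19 -> None


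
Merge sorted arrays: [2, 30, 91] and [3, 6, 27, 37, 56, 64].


Take 2 from A
Take 3 from B
Take 6 from B
Take 27 from B
Take 30 from A
Take 37 from B
Take 56 from B
Take 64 from B

Merged: [2, 3, 6, 27, 30, 37, 56, 64, 91]


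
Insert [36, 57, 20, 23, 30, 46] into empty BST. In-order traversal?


Insert 36: root
Insert 57: R from 36
Insert 20: L from 36
Insert 23: L from 36 -> R from 20
Insert 30: L from 36 -> R from 20 -> R from 23
Insert 46: R from 36 -> L from 57

In-order: [20, 23, 30, 36, 46, 57]


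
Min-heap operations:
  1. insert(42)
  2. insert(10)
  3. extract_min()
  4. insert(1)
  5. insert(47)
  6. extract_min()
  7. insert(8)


insert(42) -> [42]
insert(10) -> [10, 42]
extract_min()->10, [42]
insert(1) -> [1, 42]
insert(47) -> [1, 42, 47]
extract_min()->1, [42, 47]
insert(8) -> [8, 47, 42]

Final heap: [8, 47, 42]


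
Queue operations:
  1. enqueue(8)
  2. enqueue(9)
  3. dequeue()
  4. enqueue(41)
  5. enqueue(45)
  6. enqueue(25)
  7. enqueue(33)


enqueue(8) -> [8]
enqueue(9) -> [8, 9]
dequeue()->8, [9]
enqueue(41) -> [9, 41]
enqueue(45) -> [9, 41, 45]
enqueue(25) -> [9, 41, 45, 25]
enqueue(33) -> [9, 41, 45, 25, 33]

Final queue: [9, 41, 45, 25, 33]


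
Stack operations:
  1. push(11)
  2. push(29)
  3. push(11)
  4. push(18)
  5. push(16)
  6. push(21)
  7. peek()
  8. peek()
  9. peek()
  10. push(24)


push(11) -> [11]
push(29) -> [11, 29]
push(11) -> [11, 29, 11]
push(18) -> [11, 29, 11, 18]
push(16) -> [11, 29, 11, 18, 16]
push(21) -> [11, 29, 11, 18, 16, 21]
peek()->21
peek()->21
peek()->21
push(24) -> [11, 29, 11, 18, 16, 21, 24]

Final stack: [11, 29, 11, 18, 16, 21, 24]


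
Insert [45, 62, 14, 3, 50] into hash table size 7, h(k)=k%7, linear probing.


Insert 45: h=3 -> slot 3
Insert 62: h=6 -> slot 6
Insert 14: h=0 -> slot 0
Insert 3: h=3, 1 probes -> slot 4
Insert 50: h=1 -> slot 1

Table: [14, 50, None, 45, 3, None, 62]


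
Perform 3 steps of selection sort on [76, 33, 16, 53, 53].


Initial: [76, 33, 16, 53, 53]
Step 1: min=16 at 2
  Swap: [16, 33, 76, 53, 53]
Step 2: min=33 at 1
  Swap: [16, 33, 76, 53, 53]
Step 3: min=53 at 3
  Swap: [16, 33, 53, 76, 53]

After 3 steps: [16, 33, 53, 76, 53]


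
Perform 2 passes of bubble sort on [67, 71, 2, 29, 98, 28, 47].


Initial: [67, 71, 2, 29, 98, 28, 47]
Pass 1: [67, 2, 29, 71, 28, 47, 98] (4 swaps)
Pass 2: [2, 29, 67, 28, 47, 71, 98] (4 swaps)

After 2 passes: [2, 29, 67, 28, 47, 71, 98]


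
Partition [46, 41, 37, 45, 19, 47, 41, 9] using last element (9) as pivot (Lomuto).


Pivot: 9
Place pivot at 0: [9, 41, 37, 45, 19, 47, 41, 46]

Partitioned: [9, 41, 37, 45, 19, 47, 41, 46]


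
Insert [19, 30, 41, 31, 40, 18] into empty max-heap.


Insert 19: [19]
Insert 30: [30, 19]
Insert 41: [41, 19, 30]
Insert 31: [41, 31, 30, 19]
Insert 40: [41, 40, 30, 19, 31]
Insert 18: [41, 40, 30, 19, 31, 18]

Final heap: [41, 40, 30, 19, 31, 18]


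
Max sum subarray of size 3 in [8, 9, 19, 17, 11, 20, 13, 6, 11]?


[0:3]: 36
[1:4]: 45
[2:5]: 47
[3:6]: 48
[4:7]: 44
[5:8]: 39
[6:9]: 30

Max: 48 at [3:6]


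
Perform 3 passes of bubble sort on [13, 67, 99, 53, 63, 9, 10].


Initial: [13, 67, 99, 53, 63, 9, 10]
Pass 1: [13, 67, 53, 63, 9, 10, 99] (4 swaps)
Pass 2: [13, 53, 63, 9, 10, 67, 99] (4 swaps)
Pass 3: [13, 53, 9, 10, 63, 67, 99] (2 swaps)

After 3 passes: [13, 53, 9, 10, 63, 67, 99]


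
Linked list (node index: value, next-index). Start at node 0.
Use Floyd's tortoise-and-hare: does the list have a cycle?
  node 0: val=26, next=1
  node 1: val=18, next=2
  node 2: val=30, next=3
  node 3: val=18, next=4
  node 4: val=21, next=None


Floyd's tortoise (slow, +1) and hare (fast, +2):
  init: slow=0, fast=0
  step 1: slow=1, fast=2
  step 2: slow=2, fast=4
  step 3: fast -> None, no cycle

Cycle: no


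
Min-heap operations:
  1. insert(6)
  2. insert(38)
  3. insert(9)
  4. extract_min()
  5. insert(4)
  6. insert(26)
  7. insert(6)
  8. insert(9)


insert(6) -> [6]
insert(38) -> [6, 38]
insert(9) -> [6, 38, 9]
extract_min()->6, [9, 38]
insert(4) -> [4, 38, 9]
insert(26) -> [4, 26, 9, 38]
insert(6) -> [4, 6, 9, 38, 26]
insert(9) -> [4, 6, 9, 38, 26, 9]

Final heap: [4, 6, 9, 38, 26, 9]


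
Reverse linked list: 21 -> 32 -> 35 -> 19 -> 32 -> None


Step 1: curr=21, set curr.next=prev(None) | reversed so far: 21
Step 2: curr=32, set curr.next=prev(21) | reversed so far: 32 -> 21
Step 3: curr=35, set curr.next=prev(32) | reversed so far: 35 -> 32 -> 21
Step 4: curr=19, set curr.next=prev(35) | reversed so far: 19 -> 35 -> 32 -> 21
Step 5: curr=32, set curr.next=prev(19) | reversed so far: 32 -> 19 -> 35 -> 32 -> 21

32 -> 19 -> 35 -> 32 -> 21 -> None


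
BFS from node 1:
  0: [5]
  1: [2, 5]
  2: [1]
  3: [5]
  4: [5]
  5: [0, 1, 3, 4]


Visit 1, enqueue [2, 5]
Visit 2, enqueue []
Visit 5, enqueue [0, 3, 4]
Visit 0, enqueue []
Visit 3, enqueue []
Visit 4, enqueue []

BFS order: [1, 2, 5, 0, 3, 4]


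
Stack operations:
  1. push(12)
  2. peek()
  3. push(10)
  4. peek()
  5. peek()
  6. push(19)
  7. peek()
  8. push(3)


push(12) -> [12]
peek()->12
push(10) -> [12, 10]
peek()->10
peek()->10
push(19) -> [12, 10, 19]
peek()->19
push(3) -> [12, 10, 19, 3]

Final stack: [12, 10, 19, 3]


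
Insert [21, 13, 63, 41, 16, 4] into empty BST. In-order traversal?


Insert 21: root
Insert 13: L from 21
Insert 63: R from 21
Insert 41: R from 21 -> L from 63
Insert 16: L from 21 -> R from 13
Insert 4: L from 21 -> L from 13

In-order: [4, 13, 16, 21, 41, 63]


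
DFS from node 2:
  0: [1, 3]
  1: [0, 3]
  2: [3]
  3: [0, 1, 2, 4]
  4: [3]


Visit 2, push [3]
Visit 3, push [4, 1, 0]
Visit 0, push [1]
Visit 1, push []
Visit 4, push []

DFS order: [2, 3, 0, 1, 4]


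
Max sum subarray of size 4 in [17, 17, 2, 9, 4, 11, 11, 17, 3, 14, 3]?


[0:4]: 45
[1:5]: 32
[2:6]: 26
[3:7]: 35
[4:8]: 43
[5:9]: 42
[6:10]: 45
[7:11]: 37

Max: 45 at [0:4]


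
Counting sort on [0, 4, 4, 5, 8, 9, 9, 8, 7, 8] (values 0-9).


Input: [0, 4, 4, 5, 8, 9, 9, 8, 7, 8]
Counts: [1, 0, 0, 0, 2, 1, 0, 1, 3, 2]

Sorted: [0, 4, 4, 5, 7, 8, 8, 8, 9, 9]


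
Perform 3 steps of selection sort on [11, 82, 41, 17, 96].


Initial: [11, 82, 41, 17, 96]
Step 1: min=11 at 0
  Swap: [11, 82, 41, 17, 96]
Step 2: min=17 at 3
  Swap: [11, 17, 41, 82, 96]
Step 3: min=41 at 2
  Swap: [11, 17, 41, 82, 96]

After 3 steps: [11, 17, 41, 82, 96]


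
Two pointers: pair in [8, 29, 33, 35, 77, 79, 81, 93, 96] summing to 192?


lo=0(8)+hi=8(96)=104
lo=1(29)+hi=8(96)=125
lo=2(33)+hi=8(96)=129
lo=3(35)+hi=8(96)=131
lo=4(77)+hi=8(96)=173
lo=5(79)+hi=8(96)=175
lo=6(81)+hi=8(96)=177
lo=7(93)+hi=8(96)=189

No pair found


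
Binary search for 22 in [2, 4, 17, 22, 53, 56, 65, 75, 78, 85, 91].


Step 1: lo=0, hi=10, mid=5, val=56
Step 2: lo=0, hi=4, mid=2, val=17
Step 3: lo=3, hi=4, mid=3, val=22

Found at index 3


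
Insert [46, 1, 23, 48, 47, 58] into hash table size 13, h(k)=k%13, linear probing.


Insert 46: h=7 -> slot 7
Insert 1: h=1 -> slot 1
Insert 23: h=10 -> slot 10
Insert 48: h=9 -> slot 9
Insert 47: h=8 -> slot 8
Insert 58: h=6 -> slot 6

Table: [None, 1, None, None, None, None, 58, 46, 47, 48, 23, None, None]


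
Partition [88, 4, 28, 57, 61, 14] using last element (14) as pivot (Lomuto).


Pivot: 14
  4 <= 14: swap -> [4, 88, 28, 57, 61, 14]
Place pivot at 1: [4, 14, 28, 57, 61, 88]

Partitioned: [4, 14, 28, 57, 61, 88]


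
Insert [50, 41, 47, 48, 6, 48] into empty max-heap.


Insert 50: [50]
Insert 41: [50, 41]
Insert 47: [50, 41, 47]
Insert 48: [50, 48, 47, 41]
Insert 6: [50, 48, 47, 41, 6]
Insert 48: [50, 48, 48, 41, 6, 47]

Final heap: [50, 48, 48, 41, 6, 47]


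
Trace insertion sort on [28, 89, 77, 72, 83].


Initial: [28, 89, 77, 72, 83]
Insert 89: [28, 89, 77, 72, 83]
Insert 77: [28, 77, 89, 72, 83]
Insert 72: [28, 72, 77, 89, 83]
Insert 83: [28, 72, 77, 83, 89]

Sorted: [28, 72, 77, 83, 89]


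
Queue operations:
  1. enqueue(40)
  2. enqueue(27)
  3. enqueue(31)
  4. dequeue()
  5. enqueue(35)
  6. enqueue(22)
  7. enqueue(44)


enqueue(40) -> [40]
enqueue(27) -> [40, 27]
enqueue(31) -> [40, 27, 31]
dequeue()->40, [27, 31]
enqueue(35) -> [27, 31, 35]
enqueue(22) -> [27, 31, 35, 22]
enqueue(44) -> [27, 31, 35, 22, 44]

Final queue: [27, 31, 35, 22, 44]


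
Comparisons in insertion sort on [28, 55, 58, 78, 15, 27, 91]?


Algorithm: insertion sort
Input: [28, 55, 58, 78, 15, 27, 91]
Sorted: [15, 27, 28, 55, 58, 78, 91]

13


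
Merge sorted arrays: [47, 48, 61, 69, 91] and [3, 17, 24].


Take 3 from B
Take 17 from B
Take 24 from B

Merged: [3, 17, 24, 47, 48, 61, 69, 91]


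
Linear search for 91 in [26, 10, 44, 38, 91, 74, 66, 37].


i=0: 26!=91
i=1: 10!=91
i=2: 44!=91
i=3: 38!=91
i=4: 91==91 found!

Found at 4, 5 comps


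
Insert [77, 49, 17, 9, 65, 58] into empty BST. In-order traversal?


Insert 77: root
Insert 49: L from 77
Insert 17: L from 77 -> L from 49
Insert 9: L from 77 -> L from 49 -> L from 17
Insert 65: L from 77 -> R from 49
Insert 58: L from 77 -> R from 49 -> L from 65

In-order: [9, 17, 49, 58, 65, 77]


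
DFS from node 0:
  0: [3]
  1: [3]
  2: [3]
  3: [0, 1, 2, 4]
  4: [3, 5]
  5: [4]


Visit 0, push [3]
Visit 3, push [4, 2, 1]
Visit 1, push []
Visit 2, push []
Visit 4, push [5]
Visit 5, push []

DFS order: [0, 3, 1, 2, 4, 5]


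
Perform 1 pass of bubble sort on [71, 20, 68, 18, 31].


Initial: [71, 20, 68, 18, 31]
Pass 1: [20, 68, 18, 31, 71] (4 swaps)

After 1 pass: [20, 68, 18, 31, 71]


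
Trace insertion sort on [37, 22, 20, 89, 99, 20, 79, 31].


Initial: [37, 22, 20, 89, 99, 20, 79, 31]
Insert 22: [22, 37, 20, 89, 99, 20, 79, 31]
Insert 20: [20, 22, 37, 89, 99, 20, 79, 31]
Insert 89: [20, 22, 37, 89, 99, 20, 79, 31]
Insert 99: [20, 22, 37, 89, 99, 20, 79, 31]
Insert 20: [20, 20, 22, 37, 89, 99, 79, 31]
Insert 79: [20, 20, 22, 37, 79, 89, 99, 31]
Insert 31: [20, 20, 22, 31, 37, 79, 89, 99]

Sorted: [20, 20, 22, 31, 37, 79, 89, 99]


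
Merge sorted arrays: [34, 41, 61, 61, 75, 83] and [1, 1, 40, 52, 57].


Take 1 from B
Take 1 from B
Take 34 from A
Take 40 from B
Take 41 from A
Take 52 from B
Take 57 from B

Merged: [1, 1, 34, 40, 41, 52, 57, 61, 61, 75, 83]


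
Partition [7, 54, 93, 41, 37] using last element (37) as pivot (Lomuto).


Pivot: 37
  7 <= 37: advance i (no swap)
Place pivot at 1: [7, 37, 93, 41, 54]

Partitioned: [7, 37, 93, 41, 54]


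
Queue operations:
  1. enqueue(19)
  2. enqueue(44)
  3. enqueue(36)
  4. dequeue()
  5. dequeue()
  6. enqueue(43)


enqueue(19) -> [19]
enqueue(44) -> [19, 44]
enqueue(36) -> [19, 44, 36]
dequeue()->19, [44, 36]
dequeue()->44, [36]
enqueue(43) -> [36, 43]

Final queue: [36, 43]


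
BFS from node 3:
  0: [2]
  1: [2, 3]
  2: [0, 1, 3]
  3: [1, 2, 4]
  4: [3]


Visit 3, enqueue [1, 2, 4]
Visit 1, enqueue []
Visit 2, enqueue [0]
Visit 4, enqueue []
Visit 0, enqueue []

BFS order: [3, 1, 2, 4, 0]


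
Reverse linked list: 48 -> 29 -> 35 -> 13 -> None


Step 1: curr=48, set curr.next=prev(None) | reversed so far: 48
Step 2: curr=29, set curr.next=prev(48) | reversed so far: 29 -> 48
Step 3: curr=35, set curr.next=prev(29) | reversed so far: 35 -> 29 -> 48
Step 4: curr=13, set curr.next=prev(35) | reversed so far: 13 -> 35 -> 29 -> 48

13 -> 35 -> 29 -> 48 -> None


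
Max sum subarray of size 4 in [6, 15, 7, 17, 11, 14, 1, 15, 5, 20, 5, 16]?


[0:4]: 45
[1:5]: 50
[2:6]: 49
[3:7]: 43
[4:8]: 41
[5:9]: 35
[6:10]: 41
[7:11]: 45
[8:12]: 46

Max: 50 at [1:5]


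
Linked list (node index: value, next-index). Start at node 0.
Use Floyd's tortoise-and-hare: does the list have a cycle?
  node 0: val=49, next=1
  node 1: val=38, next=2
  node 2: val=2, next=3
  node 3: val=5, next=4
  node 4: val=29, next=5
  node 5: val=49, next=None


Floyd's tortoise (slow, +1) and hare (fast, +2):
  init: slow=0, fast=0
  step 1: slow=1, fast=2
  step 2: slow=2, fast=4
  step 3: fast 4->5->None, no cycle

Cycle: no


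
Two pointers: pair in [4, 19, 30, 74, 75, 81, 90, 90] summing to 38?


lo=0(4)+hi=7(90)=94
lo=0(4)+hi=6(90)=94
lo=0(4)+hi=5(81)=85
lo=0(4)+hi=4(75)=79
lo=0(4)+hi=3(74)=78
lo=0(4)+hi=2(30)=34
lo=1(19)+hi=2(30)=49

No pair found


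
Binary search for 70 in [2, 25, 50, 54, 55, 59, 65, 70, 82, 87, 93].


Step 1: lo=0, hi=10, mid=5, val=59
Step 2: lo=6, hi=10, mid=8, val=82
Step 3: lo=6, hi=7, mid=6, val=65
Step 4: lo=7, hi=7, mid=7, val=70

Found at index 7


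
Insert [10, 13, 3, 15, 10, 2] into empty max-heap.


Insert 10: [10]
Insert 13: [13, 10]
Insert 3: [13, 10, 3]
Insert 15: [15, 13, 3, 10]
Insert 10: [15, 13, 3, 10, 10]
Insert 2: [15, 13, 3, 10, 10, 2]

Final heap: [15, 13, 3, 10, 10, 2]


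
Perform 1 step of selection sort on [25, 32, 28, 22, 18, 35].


Initial: [25, 32, 28, 22, 18, 35]
Step 1: min=18 at 4
  Swap: [18, 32, 28, 22, 25, 35]

After 1 step: [18, 32, 28, 22, 25, 35]


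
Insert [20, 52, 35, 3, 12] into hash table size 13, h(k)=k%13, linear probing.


Insert 20: h=7 -> slot 7
Insert 52: h=0 -> slot 0
Insert 35: h=9 -> slot 9
Insert 3: h=3 -> slot 3
Insert 12: h=12 -> slot 12

Table: [52, None, None, 3, None, None, None, 20, None, 35, None, None, 12]


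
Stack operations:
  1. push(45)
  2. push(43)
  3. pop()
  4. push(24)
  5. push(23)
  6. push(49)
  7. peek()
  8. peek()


push(45) -> [45]
push(43) -> [45, 43]
pop()->43, [45]
push(24) -> [45, 24]
push(23) -> [45, 24, 23]
push(49) -> [45, 24, 23, 49]
peek()->49
peek()->49

Final stack: [45, 24, 23, 49]
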